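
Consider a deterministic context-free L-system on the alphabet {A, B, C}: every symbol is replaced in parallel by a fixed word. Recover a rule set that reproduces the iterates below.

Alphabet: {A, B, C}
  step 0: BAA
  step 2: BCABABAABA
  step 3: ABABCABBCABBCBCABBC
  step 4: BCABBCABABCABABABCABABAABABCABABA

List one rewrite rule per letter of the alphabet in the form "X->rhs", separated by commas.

  step 3 ⇒ step 4: ABABCABBCABBCBCABBC ⇒ BC·AB·BC·AB·A·BC·AB·AB·A·BC·AB·AB·A·AB·A·BC·AB·AB·A
    A ↦ BC
    B ↦ AB
    C ↦ A

A->BC, B->AB, C->A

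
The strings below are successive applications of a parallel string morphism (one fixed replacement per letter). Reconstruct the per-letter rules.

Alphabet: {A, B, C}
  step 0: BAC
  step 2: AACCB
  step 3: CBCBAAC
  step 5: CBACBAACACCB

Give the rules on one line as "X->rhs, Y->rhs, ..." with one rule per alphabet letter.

A->CB, B->C, C->A

  step 2 ⇒ step 3: AACCB ⇒ CB·CB·A·A·C
    A ↦ CB
    B ↦ C
    C ↦ A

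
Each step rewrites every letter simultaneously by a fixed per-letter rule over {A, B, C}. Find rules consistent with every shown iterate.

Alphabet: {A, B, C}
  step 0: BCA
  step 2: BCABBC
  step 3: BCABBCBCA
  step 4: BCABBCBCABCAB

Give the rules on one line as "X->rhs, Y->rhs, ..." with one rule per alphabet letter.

A->B, B->BC, C->A

  step 3 ⇒ step 4: BCABBCBCA ⇒ BC·A·B·BC·BC·A·BC·A·B
    A ↦ B
    B ↦ BC
    C ↦ A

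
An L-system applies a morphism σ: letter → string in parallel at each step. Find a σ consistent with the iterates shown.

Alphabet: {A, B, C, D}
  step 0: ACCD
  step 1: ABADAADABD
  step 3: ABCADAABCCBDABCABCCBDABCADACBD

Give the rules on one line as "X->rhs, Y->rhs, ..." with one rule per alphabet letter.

  step 0 ⇒ step 1: ACCD ⇒ AB·ADA·ADA·BD
    A ↦ AB
    C ↦ ADA
    D ↦ BD
    B ↦ C  (constrained at step 1)

A->AB, B->C, C->ADA, D->BD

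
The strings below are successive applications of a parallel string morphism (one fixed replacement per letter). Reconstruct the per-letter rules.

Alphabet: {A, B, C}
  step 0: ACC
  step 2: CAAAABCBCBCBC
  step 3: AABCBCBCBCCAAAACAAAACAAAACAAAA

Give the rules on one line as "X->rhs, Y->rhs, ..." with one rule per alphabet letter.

  step 2 ⇒ step 3: CAAAABCBCBCBC ⇒ AA·BC·BC·BC·BC·CAA·AA·CAA·AA·CAA·AA·CAA·AA
    A ↦ BC
    B ↦ CAA
    C ↦ AA

A->BC, B->CAA, C->AA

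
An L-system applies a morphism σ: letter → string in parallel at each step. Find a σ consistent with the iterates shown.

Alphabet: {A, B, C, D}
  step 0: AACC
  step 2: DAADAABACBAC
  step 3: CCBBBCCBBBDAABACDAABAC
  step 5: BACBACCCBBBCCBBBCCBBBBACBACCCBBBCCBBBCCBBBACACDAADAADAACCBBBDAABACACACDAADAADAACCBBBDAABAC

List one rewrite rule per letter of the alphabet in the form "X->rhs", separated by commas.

A->B, B->DAA, C->AC, D->CCB

  step 2 ⇒ step 3: DAADAABACBAC ⇒ CCB·B·B·CCB·B·B·DAA·B·AC·DAA·B·AC
    A ↦ B
    B ↦ DAA
    C ↦ AC
    D ↦ CCB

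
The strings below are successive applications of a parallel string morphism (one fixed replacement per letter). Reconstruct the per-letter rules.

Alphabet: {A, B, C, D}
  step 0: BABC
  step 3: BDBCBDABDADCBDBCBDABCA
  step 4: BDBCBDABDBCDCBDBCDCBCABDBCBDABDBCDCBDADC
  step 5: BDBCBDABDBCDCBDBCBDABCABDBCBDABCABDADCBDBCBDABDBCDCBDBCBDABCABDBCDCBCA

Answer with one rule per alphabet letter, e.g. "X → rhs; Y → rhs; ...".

A->DC, B->BD, C->A, D->BC

  step 4 ⇒ step 5: BDBCBDABDBCDCBDBCDCBCABDBCBDABDBCDCBDADC ⇒ BD·BC·BD·A·BD·BC·DC·BD·BC·BD·A·BC·A·BD·BC·BD·A·BC·A·BD·A·DC·BD·BC·BD·A·BD·BC·DC·BD·BC·BD·A·BC·A·BD·BC·DC·BC·A
    A ↦ DC
    B ↦ BD
    C ↦ A
    D ↦ BC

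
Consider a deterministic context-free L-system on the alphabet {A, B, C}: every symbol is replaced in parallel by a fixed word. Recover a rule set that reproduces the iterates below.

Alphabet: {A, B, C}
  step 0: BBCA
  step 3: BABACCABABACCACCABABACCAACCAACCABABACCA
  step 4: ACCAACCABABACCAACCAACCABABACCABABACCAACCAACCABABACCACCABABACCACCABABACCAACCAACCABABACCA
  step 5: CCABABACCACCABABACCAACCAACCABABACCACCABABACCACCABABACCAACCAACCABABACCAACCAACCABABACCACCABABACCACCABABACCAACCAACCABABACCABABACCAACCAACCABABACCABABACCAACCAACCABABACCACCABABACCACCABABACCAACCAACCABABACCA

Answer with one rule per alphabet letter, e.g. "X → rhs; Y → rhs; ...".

A->CCA, B->A, C->BA

  step 4 ⇒ step 5: ACCAACCABABACCAACCAACCABABACCABABACCAACCAACCABABACCACCABABACCACCABABACCAACCAACCABABACCA ⇒ CCA·BA·BA·CCA·CCA·BA·BA·CCA·A·CCA·A·CCA·BA·BA·CCA·CCA·BA·BA·CCA·CCA·BA·BA·CCA·A·CCA·A·CCA·BA·BA·CCA·A·CCA·A·CCA·BA·BA·CCA·CCA·BA·BA·CCA·CCA·BA·BA·CCA·A·CCA·A·CCA·BA·BA·CCA·BA·BA·CCA·A·CCA·A·CCA·BA·BA·CCA·BA·BA·CCA·A·CCA·A·CCA·BA·BA·CCA·CCA·BA·BA·CCA·CCA·BA·BA·CCA·A·CCA·A·CCA·BA·BA·CCA
    A ↦ CCA
    B ↦ A
    C ↦ BA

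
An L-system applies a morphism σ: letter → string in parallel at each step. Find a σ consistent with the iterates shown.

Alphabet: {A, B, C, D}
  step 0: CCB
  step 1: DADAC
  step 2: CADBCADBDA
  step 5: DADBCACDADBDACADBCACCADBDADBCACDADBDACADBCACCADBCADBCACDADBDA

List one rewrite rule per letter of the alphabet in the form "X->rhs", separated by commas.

  step 1 ⇒ step 2: DADAC ⇒ CA·DB·CA·DB·DA
    A ↦ DB
    C ↦ DA
    D ↦ CA
  step 0 ⇒ step 1: CCB ⇒ DA·DA·C
    B ↦ C

A->DB, B->C, C->DA, D->CA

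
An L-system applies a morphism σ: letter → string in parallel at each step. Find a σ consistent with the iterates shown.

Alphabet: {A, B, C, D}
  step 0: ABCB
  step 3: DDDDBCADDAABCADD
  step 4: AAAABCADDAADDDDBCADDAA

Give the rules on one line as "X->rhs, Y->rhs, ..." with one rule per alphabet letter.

  step 3 ⇒ step 4: DDDDBCADDAABCADD ⇒ A·A·A·A·BC·A·DD·A·A·DD·DD·BC·A·DD·A·A
    A ↦ DD
    B ↦ BC
    C ↦ A
    D ↦ A

A->DD, B->BC, C->A, D->A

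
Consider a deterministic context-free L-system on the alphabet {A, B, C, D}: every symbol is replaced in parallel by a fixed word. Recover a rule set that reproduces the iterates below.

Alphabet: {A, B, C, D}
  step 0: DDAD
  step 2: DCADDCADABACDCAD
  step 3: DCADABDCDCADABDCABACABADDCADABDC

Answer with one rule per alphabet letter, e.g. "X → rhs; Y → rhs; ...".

  step 2 ⇒ step 3: DCADDCADABACDCAD ⇒ DC·AD·AB·DC·DC·AD·AB·DC·AB·AC·AB·AD·DC·AD·AB·DC
    A ↦ AB
    B ↦ AC
    C ↦ AD
    D ↦ DC

A->AB, B->AC, C->AD, D->DC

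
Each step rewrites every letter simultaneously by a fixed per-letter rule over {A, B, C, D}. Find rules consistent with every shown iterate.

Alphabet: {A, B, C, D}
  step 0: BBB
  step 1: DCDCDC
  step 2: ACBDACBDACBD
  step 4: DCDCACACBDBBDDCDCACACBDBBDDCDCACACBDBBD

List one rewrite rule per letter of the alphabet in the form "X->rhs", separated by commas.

A->B, B->DC, C->BD, D->AC

  step 1 ⇒ step 2: DCDCDC ⇒ AC·BD·AC·BD·AC·BD
    C ↦ BD
    D ↦ AC
    A ↦ B  (constrained at step 2)
  step 0 ⇒ step 1: BBB ⇒ DC·DC·DC
    B ↦ DC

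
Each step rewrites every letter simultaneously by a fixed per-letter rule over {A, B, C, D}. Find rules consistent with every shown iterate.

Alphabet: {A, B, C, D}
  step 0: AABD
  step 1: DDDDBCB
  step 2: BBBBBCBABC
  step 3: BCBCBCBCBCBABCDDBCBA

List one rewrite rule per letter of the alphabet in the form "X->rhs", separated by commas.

  step 2 ⇒ step 3: BBBBBCBABC ⇒ BC·BC·BC·BC·BC·BA·BC·DD·BC·BA
    A ↦ DD
    B ↦ BC
    C ↦ BA
  step 0 ⇒ step 1: AABD ⇒ DD·DD·BC·B
    D ↦ B

A->DD, B->BC, C->BA, D->B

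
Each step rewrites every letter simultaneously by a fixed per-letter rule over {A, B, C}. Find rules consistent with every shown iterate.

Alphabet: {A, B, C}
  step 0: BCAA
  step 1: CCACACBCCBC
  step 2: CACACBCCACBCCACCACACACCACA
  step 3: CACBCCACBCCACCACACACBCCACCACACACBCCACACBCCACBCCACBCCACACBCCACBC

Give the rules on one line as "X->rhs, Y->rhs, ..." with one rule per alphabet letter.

  step 2 ⇒ step 3: CACACBCCACBCCACCACACACCACA ⇒ CA·CBC·CA·CBC·CA·CCA·CA·CA·CBC·CA·CCA·CA·CA·CBC·CA·CA·CBC·CA·CBC·CA·CBC·CA·CA·CBC·CA·CBC
    A ↦ CBC
    B ↦ CCA
    C ↦ CA

A->CBC, B->CCA, C->CA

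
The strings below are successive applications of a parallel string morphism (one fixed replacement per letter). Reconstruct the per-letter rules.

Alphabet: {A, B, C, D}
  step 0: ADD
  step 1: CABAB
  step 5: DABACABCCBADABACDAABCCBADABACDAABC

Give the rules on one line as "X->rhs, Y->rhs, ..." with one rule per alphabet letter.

  step 0 ⇒ step 1: ADD ⇒ C·AB·AB
    A ↦ C
    D ↦ AB
    B ↦ BA  (constrained at step 1)
    C ↦ DA  (constrained at step 1)

A->C, B->BA, C->DA, D->AB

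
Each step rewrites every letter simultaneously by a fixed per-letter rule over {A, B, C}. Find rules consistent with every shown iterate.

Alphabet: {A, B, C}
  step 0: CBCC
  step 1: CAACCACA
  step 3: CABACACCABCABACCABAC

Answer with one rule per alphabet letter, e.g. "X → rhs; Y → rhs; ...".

A->B, B->AC, C->CA

  step 0 ⇒ step 1: CBCC ⇒ CA·AC·CA·CA
    B ↦ AC
    C ↦ CA
    A ↦ B  (constrained at step 1)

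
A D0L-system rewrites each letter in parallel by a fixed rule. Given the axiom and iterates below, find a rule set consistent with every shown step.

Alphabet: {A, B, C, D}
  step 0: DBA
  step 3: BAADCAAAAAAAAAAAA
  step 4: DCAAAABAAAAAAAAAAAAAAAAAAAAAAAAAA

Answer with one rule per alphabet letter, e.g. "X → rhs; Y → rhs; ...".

  step 3 ⇒ step 4: BAADCAAAAAAAAAAAA ⇒ DC·AA·AA·B·AA·AA·AA·AA·AA·AA·AA·AA·AA·AA·AA·AA·AA
    A ↦ AA
    B ↦ DC
    C ↦ AA
    D ↦ B

A->AA, B->DC, C->AA, D->B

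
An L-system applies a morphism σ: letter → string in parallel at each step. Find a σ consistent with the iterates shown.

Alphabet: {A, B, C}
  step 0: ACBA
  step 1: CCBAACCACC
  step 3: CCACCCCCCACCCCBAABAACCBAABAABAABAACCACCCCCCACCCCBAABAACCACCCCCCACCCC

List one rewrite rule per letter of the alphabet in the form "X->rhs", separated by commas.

A->CC, B->CCA, C->BAA

  step 0 ⇒ step 1: ACBA ⇒ CC·BAA·CCA·CC
    A ↦ CC
    B ↦ CCA
    C ↦ BAA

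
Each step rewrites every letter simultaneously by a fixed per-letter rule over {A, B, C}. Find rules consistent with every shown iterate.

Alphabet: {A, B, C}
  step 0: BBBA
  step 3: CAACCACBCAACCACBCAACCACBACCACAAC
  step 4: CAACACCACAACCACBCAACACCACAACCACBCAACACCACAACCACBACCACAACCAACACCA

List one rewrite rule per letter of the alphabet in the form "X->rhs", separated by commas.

  step 3 ⇒ step 4: CAACCACBCAACCACBCAACCACBACCACAAC ⇒ CA·AC·AC·CA·CA·AC·CA·CB·CA·AC·AC·CA·CA·AC·CA·CB·CA·AC·AC·CA·CA·AC·CA·CB·AC·CA·CA·AC·CA·AC·AC·CA
    A ↦ AC
    B ↦ CB
    C ↦ CA

A->AC, B->CB, C->CA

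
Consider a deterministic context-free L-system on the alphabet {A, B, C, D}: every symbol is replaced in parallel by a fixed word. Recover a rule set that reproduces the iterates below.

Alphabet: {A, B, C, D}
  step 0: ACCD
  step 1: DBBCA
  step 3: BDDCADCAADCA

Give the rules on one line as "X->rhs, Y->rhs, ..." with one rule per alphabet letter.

  step 0 ⇒ step 1: ACCD ⇒ D·B·B·CA
    A ↦ D
    C ↦ B
    D ↦ CA
    B ↦ AD  (constrained at step 1)

A->D, B->AD, C->B, D->CA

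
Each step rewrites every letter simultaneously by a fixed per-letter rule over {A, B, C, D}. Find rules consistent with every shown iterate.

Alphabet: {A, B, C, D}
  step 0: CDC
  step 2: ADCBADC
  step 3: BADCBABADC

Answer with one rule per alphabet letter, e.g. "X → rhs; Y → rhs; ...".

  step 2 ⇒ step 3: ADCBADC ⇒ B·A·DC·BA·B·A·DC
    A ↦ B
    B ↦ BA
    C ↦ DC
    D ↦ A

A->B, B->BA, C->DC, D->A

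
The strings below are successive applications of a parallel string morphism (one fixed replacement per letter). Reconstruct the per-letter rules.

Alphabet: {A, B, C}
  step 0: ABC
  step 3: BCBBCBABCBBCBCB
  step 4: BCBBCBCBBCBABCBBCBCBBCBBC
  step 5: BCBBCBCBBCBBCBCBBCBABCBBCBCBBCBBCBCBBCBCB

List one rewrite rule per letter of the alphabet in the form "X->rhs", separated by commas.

  step 4 ⇒ step 5: BCBBCBCBBCBABCBBCBCBBCBBC ⇒ BC·B·BC·BC·B·BC·B·BC·BC·B·BC·BA·BC·B·BC·BC·B·BC·B·BC·BC·B·BC·BC·B
    A ↦ BA
    B ↦ BC
    C ↦ B

A->BA, B->BC, C->B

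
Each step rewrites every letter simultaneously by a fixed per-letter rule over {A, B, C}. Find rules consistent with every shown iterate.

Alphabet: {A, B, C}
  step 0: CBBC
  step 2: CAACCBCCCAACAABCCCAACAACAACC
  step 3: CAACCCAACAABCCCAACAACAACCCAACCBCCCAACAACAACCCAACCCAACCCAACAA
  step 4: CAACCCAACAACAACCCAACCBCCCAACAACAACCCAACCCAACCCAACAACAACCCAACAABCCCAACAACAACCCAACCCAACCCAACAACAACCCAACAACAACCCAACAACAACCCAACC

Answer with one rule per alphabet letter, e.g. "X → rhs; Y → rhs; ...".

A->C, B->BCC, C->CAA

  step 3 ⇒ step 4: CAACCCAACAABCCCAACAACAACCCAACCBCCCAACAACAACCCAACCCAACCCAACAA ⇒ CAA·C·C·CAA·CAA·CAA·C·C·CAA·C·C·BCC·CAA·CAA·CAA·C·C·CAA·C·C·CAA·C·C·CAA·CAA·CAA·C·C·CAA·CAA·BCC·CAA·CAA·CAA·C·C·CAA·C·C·CAA·C·C·CAA·CAA·CAA·C·C·CAA·CAA·CAA·C·C·CAA·CAA·CAA·C·C·CAA·C·C
    A ↦ C
    B ↦ BCC
    C ↦ CAA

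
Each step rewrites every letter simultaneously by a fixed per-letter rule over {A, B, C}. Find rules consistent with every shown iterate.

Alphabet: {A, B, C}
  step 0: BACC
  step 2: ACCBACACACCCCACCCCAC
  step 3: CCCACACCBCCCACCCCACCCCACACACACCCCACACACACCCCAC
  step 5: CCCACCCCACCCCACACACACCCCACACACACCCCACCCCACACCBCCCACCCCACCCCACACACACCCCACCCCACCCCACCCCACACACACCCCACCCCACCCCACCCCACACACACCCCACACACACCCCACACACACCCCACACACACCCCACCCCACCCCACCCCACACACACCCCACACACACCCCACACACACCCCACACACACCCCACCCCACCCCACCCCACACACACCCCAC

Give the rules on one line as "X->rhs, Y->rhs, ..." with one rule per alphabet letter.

  step 2 ⇒ step 3: ACCBACACACCCCACCCCAC ⇒ CCC·AC·AC·CB·CCC·AC·CCC·AC·CCC·AC·AC·AC·AC·CCC·AC·AC·AC·AC·CCC·AC
    A ↦ CCC
    B ↦ CB
    C ↦ AC

A->CCC, B->CB, C->AC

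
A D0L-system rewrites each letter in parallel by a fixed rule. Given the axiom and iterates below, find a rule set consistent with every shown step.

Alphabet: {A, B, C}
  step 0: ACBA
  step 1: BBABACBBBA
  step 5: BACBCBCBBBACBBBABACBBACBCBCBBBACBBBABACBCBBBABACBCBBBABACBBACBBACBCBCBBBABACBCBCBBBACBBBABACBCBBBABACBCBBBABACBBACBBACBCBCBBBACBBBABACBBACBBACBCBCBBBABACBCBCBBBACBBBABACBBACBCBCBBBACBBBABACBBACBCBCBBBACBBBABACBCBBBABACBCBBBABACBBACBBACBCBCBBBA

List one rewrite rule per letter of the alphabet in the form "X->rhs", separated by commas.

  step 0 ⇒ step 1: ACBA ⇒ BBA·BA·CB·BBA
    A ↦ BBA
    B ↦ CB
    C ↦ BA

A->BBA, B->CB, C->BA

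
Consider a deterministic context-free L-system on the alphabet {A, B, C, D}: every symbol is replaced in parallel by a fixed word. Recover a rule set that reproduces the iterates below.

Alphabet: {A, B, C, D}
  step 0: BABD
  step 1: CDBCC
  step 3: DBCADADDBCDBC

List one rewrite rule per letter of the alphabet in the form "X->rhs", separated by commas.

A->DB, B->C, C->AD, D->C

  step 0 ⇒ step 1: BABD ⇒ C·DB·C·C
    A ↦ DB
    B ↦ C
    D ↦ C
    C ↦ AD  (constrained at step 1)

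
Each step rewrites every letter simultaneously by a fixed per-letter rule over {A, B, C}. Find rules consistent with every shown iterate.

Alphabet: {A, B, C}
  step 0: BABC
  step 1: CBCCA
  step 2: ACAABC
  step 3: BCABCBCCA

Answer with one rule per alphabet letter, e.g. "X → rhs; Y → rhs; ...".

A->BC, B->C, C->A

  step 2 ⇒ step 3: ACAABC ⇒ BC·A·BC·BC·C·A
    A ↦ BC
    B ↦ C
    C ↦ A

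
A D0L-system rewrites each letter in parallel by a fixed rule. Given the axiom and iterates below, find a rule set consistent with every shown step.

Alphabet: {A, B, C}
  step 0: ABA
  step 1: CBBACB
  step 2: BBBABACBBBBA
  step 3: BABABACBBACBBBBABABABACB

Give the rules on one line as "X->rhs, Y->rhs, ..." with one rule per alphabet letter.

  step 2 ⇒ step 3: BBBABACBBBBA ⇒ BA·BA·BA·CB·BA·CB·BB·BA·BA·BA·BA·CB
    A ↦ CB
    B ↦ BA
    C ↦ BB

A->CB, B->BA, C->BB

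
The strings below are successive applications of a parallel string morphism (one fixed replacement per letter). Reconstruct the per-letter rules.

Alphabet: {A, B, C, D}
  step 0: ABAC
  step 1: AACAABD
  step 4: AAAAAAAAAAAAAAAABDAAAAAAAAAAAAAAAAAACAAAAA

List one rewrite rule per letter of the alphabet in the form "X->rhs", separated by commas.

  step 0 ⇒ step 1: ABAC ⇒ AA·C·AA·BD
    A ↦ AA
    B ↦ C
    C ↦ BD
    D ↦ A  (constrained at step 1)

A->AA, B->C, C->BD, D->A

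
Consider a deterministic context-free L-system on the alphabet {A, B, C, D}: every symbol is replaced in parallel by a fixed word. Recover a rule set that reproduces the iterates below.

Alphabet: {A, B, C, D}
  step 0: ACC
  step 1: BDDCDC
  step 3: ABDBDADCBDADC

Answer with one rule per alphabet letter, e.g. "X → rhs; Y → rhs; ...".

A->BD, B->D, C->DC, D->A

  step 0 ⇒ step 1: ACC ⇒ BD·DC·DC
    A ↦ BD
    C ↦ DC
    B ↦ D  (constrained at step 1)
    D ↦ A  (constrained at step 1)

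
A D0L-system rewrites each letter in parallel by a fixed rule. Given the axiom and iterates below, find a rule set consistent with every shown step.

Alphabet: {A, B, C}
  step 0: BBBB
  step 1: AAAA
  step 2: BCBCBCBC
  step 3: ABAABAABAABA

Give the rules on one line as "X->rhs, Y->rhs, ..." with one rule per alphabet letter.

A->BC, B->A, C->BA

  step 2 ⇒ step 3: BCBCBCBC ⇒ A·BA·A·BA·A·BA·A·BA
    B ↦ A
    C ↦ BA
  step 1 ⇒ step 2: AAAA ⇒ BC·BC·BC·BC
    A ↦ BC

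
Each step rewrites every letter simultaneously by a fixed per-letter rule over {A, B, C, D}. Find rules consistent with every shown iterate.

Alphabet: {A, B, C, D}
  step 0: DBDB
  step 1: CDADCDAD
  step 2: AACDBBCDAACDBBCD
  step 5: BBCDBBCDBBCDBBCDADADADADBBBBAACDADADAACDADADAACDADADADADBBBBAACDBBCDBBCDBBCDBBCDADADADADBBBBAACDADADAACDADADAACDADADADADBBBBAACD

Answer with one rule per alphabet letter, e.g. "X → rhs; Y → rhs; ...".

  step 1 ⇒ step 2: CDADCDAD ⇒ AA·CD·BB·CD·AA·CD·BB·CD
    A ↦ BB
    C ↦ AA
    D ↦ CD
  step 0 ⇒ step 1: DBDB ⇒ CD·AD·CD·AD
    B ↦ AD

A->BB, B->AD, C->AA, D->CD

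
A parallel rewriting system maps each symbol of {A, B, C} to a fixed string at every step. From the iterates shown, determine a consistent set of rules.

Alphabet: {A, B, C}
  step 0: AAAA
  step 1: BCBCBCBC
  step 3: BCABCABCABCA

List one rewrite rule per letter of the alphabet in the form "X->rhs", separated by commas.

A->BC, B->A, C->B

  step 0 ⇒ step 1: AAAA ⇒ BC·BC·BC·BC
    A ↦ BC
    B ↦ A  (constrained at step 1)
    C ↦ B  (constrained at step 1)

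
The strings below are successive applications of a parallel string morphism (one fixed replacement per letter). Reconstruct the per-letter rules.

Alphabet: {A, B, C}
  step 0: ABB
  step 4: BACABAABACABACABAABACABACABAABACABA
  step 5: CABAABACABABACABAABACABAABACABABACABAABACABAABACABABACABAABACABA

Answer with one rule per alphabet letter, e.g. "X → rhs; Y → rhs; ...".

  step 4 ⇒ step 5: BACABAABACABACABAABACABACABAABACABA ⇒ CA·BA·A·BA·CA·BA·BA·CA·BA·A·BA·CA·BA·A·BA·CA·BA·BA·CA·BA·A·BA·CA·BA·A·BA·CA·BA·BA·CA·BA·A·BA·CA·BA
    A ↦ BA
    B ↦ CA
    C ↦ A

A->BA, B->CA, C->A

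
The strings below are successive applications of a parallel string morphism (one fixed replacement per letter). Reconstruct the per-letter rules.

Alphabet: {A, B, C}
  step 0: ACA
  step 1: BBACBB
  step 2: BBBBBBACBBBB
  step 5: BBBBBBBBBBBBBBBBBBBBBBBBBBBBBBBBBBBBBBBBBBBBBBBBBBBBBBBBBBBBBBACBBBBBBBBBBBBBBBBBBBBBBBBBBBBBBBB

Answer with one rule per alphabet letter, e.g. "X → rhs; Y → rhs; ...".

  step 1 ⇒ step 2: BBACBB ⇒ BB·BB·BB·AC·BB·BB
    A ↦ BB
    B ↦ BB
    C ↦ AC

A->BB, B->BB, C->AC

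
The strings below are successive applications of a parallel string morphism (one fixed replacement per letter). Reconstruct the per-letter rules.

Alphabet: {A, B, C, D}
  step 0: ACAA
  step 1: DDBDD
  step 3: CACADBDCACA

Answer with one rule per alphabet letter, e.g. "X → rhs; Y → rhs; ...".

A->D, B->CA, C->DB, D->B

  step 0 ⇒ step 1: ACAA ⇒ D·DB·D·D
    A ↦ D
    C ↦ DB
    B ↦ CA  (constrained at step 1)
    D ↦ B  (constrained at step 1)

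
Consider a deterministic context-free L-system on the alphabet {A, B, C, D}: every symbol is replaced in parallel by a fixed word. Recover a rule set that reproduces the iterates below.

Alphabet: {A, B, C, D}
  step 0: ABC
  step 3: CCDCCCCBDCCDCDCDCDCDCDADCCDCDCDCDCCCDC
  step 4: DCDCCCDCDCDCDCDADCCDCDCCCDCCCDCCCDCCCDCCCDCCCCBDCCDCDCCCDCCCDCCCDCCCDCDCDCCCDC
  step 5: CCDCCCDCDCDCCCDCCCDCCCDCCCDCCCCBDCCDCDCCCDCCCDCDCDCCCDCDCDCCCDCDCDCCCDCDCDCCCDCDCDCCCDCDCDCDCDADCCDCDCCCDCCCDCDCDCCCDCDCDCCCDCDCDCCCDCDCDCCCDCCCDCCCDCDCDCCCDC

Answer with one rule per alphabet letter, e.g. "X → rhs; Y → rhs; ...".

A->CBD, B->DAD, C->DC, D->CC

  step 4 ⇒ step 5: DCDCCCDCDCDCDCDADCCDCDCCCDCCCDCCCDCCCDCCCDCCCCBDCCDCDCCCDCCCDCCCDCCCDCDCDCCCDC ⇒ CC·DC·CC·DC·DC·DC·CC·DC·CC·DC·CC·DC·CC·DC·CC·CBD·CC·DC·DC·CC·DC·CC·DC·DC·DC·CC·DC·DC·DC·CC·DC·DC·DC·CC·DC·DC·DC·CC·DC·DC·DC·CC·DC·DC·DC·DC·DAD·CC·DC·DC·CC·DC·CC·DC·DC·DC·CC·DC·DC·DC·CC·DC·DC·DC·CC·DC·DC·DC·CC·DC·CC·DC·CC·DC·DC·DC·CC·DC
    A ↦ CBD
    B ↦ DAD
    C ↦ DC
    D ↦ CC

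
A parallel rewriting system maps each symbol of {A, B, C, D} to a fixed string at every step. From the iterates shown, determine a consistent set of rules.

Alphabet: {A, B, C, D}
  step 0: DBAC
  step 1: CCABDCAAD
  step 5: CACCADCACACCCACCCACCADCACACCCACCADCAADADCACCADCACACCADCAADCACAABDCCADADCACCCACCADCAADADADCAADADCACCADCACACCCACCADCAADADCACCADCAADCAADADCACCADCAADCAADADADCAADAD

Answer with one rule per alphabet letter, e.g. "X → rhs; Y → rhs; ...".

A->CA, B->ABD, C->AD, D->CC

  step 0 ⇒ step 1: DBAC ⇒ CC·ABD·CA·AD
    A ↦ CA
    B ↦ ABD
    C ↦ AD
    D ↦ CC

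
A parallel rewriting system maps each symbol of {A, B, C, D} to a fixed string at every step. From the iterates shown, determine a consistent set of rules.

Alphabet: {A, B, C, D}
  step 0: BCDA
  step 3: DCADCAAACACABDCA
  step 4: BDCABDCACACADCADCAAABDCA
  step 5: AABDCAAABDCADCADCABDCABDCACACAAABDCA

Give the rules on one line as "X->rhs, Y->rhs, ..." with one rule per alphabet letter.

  step 4 ⇒ step 5: BDCABDCACACADCADCAAABDCA ⇒ AA·B·D·CA·AA·B·D·CA·D·CA·D·CA·B·D·CA·B·D·CA·CA·CA·AA·B·D·CA
    A ↦ CA
    B ↦ AA
    C ↦ D
    D ↦ B

A->CA, B->AA, C->D, D->B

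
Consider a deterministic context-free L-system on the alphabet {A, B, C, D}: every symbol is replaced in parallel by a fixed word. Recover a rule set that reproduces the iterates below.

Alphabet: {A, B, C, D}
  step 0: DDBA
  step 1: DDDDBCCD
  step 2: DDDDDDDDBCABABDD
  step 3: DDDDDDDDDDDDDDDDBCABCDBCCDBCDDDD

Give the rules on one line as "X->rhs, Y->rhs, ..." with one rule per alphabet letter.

  step 2 ⇒ step 3: DDDDDDDDBCABABDD ⇒ DD·DD·DD·DD·DD·DD·DD·DD·BC·AB·CD·BC·CD·BC·DD·DD
    A ↦ CD
    B ↦ BC
    C ↦ AB
    D ↦ DD

A->CD, B->BC, C->AB, D->DD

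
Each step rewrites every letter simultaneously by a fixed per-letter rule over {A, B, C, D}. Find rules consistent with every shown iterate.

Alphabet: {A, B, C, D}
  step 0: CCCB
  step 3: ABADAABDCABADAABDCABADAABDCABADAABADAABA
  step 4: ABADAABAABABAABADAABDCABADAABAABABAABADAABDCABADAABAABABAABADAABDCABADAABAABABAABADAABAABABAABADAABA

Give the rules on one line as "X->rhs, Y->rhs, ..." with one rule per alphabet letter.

A->ABA, B->DA, C->DC, D->AB

  step 3 ⇒ step 4: ABADAABDCABADAABDCABADAABDCABADAABADAABA ⇒ ABA·DA·ABA·AB·ABA·ABA·DA·AB·DC·ABA·DA·ABA·AB·ABA·ABA·DA·AB·DC·ABA·DA·ABA·AB·ABA·ABA·DA·AB·DC·ABA·DA·ABA·AB·ABA·ABA·DA·ABA·AB·ABA·ABA·DA·ABA
    A ↦ ABA
    B ↦ DA
    C ↦ DC
    D ↦ AB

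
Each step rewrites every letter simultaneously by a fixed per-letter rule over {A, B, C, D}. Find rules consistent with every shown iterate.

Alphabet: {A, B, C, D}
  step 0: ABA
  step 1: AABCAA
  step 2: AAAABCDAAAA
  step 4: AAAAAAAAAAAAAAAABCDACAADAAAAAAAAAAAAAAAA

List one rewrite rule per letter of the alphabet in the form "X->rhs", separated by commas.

  step 1 ⇒ step 2: AABCAA ⇒ AA·AA·BC·D·AA·AA
    A ↦ AA
    B ↦ BC
    C ↦ D
    D ↦ AC  (constrained at step 2)

A->AA, B->BC, C->D, D->AC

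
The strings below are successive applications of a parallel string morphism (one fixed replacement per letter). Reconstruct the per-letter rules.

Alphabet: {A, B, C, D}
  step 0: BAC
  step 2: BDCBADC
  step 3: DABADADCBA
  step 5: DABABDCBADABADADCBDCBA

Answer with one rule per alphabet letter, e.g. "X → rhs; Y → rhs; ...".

A->DC, B->DA, C->A, D->B

  step 2 ⇒ step 3: BDCBADC ⇒ DA·B·A·DA·DC·B·A
    A ↦ DC
    B ↦ DA
    C ↦ A
    D ↦ B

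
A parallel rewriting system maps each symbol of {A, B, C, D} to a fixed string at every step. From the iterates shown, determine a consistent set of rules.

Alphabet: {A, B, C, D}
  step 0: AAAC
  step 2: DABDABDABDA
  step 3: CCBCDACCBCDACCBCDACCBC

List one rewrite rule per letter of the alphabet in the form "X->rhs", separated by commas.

A->BC, B->DA, C->B, D->CC

  step 2 ⇒ step 3: DABDABDABDA ⇒ CC·BC·DA·CC·BC·DA·CC·BC·DA·CC·BC
    A ↦ BC
    B ↦ DA
    D ↦ CC
    C ↦ B  (constrained at step 0)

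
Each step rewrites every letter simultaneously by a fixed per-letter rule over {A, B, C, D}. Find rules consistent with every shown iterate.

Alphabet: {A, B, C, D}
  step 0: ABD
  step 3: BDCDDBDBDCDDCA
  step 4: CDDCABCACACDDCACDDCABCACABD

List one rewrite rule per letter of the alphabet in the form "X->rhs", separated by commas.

  step 3 ⇒ step 4: BDCDDBDBDCDDCA ⇒ CDD·CA·B·CA·CA·CDD·CA·CDD·CA·B·CA·CA·B·D
    A ↦ D
    B ↦ CDD
    C ↦ B
    D ↦ CA

A->D, B->CDD, C->B, D->CA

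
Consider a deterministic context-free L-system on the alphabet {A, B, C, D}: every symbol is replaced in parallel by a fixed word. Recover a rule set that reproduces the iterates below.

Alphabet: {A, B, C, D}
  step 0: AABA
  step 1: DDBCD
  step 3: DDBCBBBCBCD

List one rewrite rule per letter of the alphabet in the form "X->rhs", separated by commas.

A->D, B->BC, C->BB, D->A

  step 0 ⇒ step 1: AABA ⇒ D·D·BC·D
    A ↦ D
    B ↦ BC
    C ↦ BB  (constrained at step 1)
    D ↦ A  (constrained at step 1)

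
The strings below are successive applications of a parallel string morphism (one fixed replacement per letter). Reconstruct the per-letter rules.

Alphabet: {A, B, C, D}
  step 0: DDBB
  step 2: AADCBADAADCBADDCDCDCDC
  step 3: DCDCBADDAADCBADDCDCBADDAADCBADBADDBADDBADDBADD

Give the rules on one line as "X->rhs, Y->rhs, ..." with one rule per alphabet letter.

  step 2 ⇒ step 3: AADCBADAADCBADDCDCDCDC ⇒ DC·DC·BAD·D·AA·DC·BAD·DC·DC·BAD·D·AA·DC·BAD·BAD·D·BAD·D·BAD·D·BAD·D
    A ↦ DC
    B ↦ AA
    C ↦ D
    D ↦ BAD

A->DC, B->AA, C->D, D->BAD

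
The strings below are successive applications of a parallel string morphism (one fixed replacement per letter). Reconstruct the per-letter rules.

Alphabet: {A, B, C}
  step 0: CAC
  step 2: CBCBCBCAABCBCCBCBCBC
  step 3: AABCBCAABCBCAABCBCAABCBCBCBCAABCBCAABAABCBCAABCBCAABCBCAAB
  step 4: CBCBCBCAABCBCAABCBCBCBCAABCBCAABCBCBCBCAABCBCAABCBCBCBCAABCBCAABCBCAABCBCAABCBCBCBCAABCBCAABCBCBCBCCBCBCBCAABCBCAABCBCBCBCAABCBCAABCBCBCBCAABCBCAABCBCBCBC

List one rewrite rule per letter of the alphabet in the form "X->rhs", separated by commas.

  step 3 ⇒ step 4: AABCBCAABCBCAABCBCAABCBCBCBCAABCBCAABAABCBCAABCBCAABCBCAAB ⇒ CB·CB·CBC·AAB·CBC·AAB·CB·CB·CBC·AAB·CBC·AAB·CB·CB·CBC·AAB·CBC·AAB·CB·CB·CBC·AAB·CBC·AAB·CBC·AAB·CBC·AAB·CB·CB·CBC·AAB·CBC·AAB·CB·CB·CBC·CB·CB·CBC·AAB·CBC·AAB·CB·CB·CBC·AAB·CBC·AAB·CB·CB·CBC·AAB·CBC·AAB·CB·CB·CBC
    A ↦ CB
    B ↦ CBC
    C ↦ AAB

A->CB, B->CBC, C->AAB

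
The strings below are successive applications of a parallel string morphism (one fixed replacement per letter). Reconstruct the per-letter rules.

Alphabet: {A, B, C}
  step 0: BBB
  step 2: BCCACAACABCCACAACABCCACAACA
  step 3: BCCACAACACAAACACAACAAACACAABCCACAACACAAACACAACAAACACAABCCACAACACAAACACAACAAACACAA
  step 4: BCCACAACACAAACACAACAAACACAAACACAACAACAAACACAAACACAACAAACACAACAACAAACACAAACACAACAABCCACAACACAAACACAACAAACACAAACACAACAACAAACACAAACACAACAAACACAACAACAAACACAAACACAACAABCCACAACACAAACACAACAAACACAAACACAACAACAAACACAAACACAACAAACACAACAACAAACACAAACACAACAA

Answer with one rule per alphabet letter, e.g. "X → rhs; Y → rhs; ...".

A->CAA, B->BCC, C->ACA

  step 3 ⇒ step 4: BCCACAACACAAACACAACAAACACAABCCACAACACAAACACAACAAACACAABCCACAACACAAACACAACAAACACAA ⇒ BCC·ACA·ACA·CAA·ACA·CAA·CAA·ACA·CAA·ACA·CAA·CAA·CAA·ACA·CAA·ACA·CAA·CAA·ACA·CAA·CAA·CAA·ACA·CAA·ACA·CAA·CAA·BCC·ACA·ACA·CAA·ACA·CAA·CAA·ACA·CAA·ACA·CAA·CAA·CAA·ACA·CAA·ACA·CAA·CAA·ACA·CAA·CAA·CAA·ACA·CAA·ACA·CAA·CAA·BCC·ACA·ACA·CAA·ACA·CAA·CAA·ACA·CAA·ACA·CAA·CAA·CAA·ACA·CAA·ACA·CAA·CAA·ACA·CAA·CAA·CAA·ACA·CAA·ACA·CAA·CAA
    A ↦ CAA
    B ↦ BCC
    C ↦ ACA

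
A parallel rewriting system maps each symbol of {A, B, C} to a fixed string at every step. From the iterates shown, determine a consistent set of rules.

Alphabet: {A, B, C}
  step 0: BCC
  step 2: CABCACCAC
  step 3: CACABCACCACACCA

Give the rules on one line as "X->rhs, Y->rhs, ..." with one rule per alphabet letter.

  step 2 ⇒ step 3: CABCACCAC ⇒ CA·C·AB·CA·C·CA·CA·C·CA
    A ↦ C
    B ↦ AB
    C ↦ CA

A->C, B->AB, C->CA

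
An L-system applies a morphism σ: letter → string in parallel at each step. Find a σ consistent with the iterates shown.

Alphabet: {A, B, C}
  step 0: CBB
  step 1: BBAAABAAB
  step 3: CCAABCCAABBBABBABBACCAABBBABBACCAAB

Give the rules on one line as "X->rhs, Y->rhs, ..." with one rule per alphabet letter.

  step 0 ⇒ step 1: CBB ⇒ BBA·AAB·AAB
    B ↦ AAB
    C ↦ BBA
    A ↦ C  (constrained at step 1)

A->C, B->AAB, C->BBA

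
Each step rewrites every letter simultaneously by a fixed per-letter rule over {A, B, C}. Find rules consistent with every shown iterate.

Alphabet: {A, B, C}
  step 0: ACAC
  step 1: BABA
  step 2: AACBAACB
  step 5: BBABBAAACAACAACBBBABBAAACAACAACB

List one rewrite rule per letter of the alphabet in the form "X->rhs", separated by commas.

A->B, B->AAC, C->A

  step 1 ⇒ step 2: BABA ⇒ AAC·B·AAC·B
    A ↦ B
    B ↦ AAC
  step 0 ⇒ step 1: ACAC ⇒ B·A·B·A
    C ↦ A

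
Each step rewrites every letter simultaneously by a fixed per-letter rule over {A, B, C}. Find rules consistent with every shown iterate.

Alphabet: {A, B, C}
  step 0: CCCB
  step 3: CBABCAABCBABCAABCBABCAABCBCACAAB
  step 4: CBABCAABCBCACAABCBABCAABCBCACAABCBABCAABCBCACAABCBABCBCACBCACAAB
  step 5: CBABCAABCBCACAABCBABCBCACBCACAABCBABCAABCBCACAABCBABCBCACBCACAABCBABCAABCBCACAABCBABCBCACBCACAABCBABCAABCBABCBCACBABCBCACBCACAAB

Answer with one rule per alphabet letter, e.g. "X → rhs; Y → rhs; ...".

  step 4 ⇒ step 5: CBABCAABCBCACAABCBABCAABCBCACAABCBABCAABCBCACAABCBABCBCACBCACAAB ⇒ CB·AB·CA·AB·CB·CA·CA·AB·CB·AB·CB·CA·CB·CA·CA·AB·CB·AB·CA·AB·CB·CA·CA·AB·CB·AB·CB·CA·CB·CA·CA·AB·CB·AB·CA·AB·CB·CA·CA·AB·CB·AB·CB·CA·CB·CA·CA·AB·CB·AB·CA·AB·CB·AB·CB·CA·CB·AB·CB·CA·CB·CA·CA·AB
    A ↦ CA
    B ↦ AB
    C ↦ CB

A->CA, B->AB, C->CB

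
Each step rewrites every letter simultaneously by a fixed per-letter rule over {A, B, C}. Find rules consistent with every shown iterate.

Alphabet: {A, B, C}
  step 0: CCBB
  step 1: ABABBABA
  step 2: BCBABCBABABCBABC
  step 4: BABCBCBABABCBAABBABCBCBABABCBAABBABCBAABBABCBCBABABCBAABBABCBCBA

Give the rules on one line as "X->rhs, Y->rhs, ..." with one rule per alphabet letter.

A->BC, B->BA, C->AB

  step 1 ⇒ step 2: ABABBABA ⇒ BC·BA·BC·BA·BA·BC·BA·BC
    A ↦ BC
    B ↦ BA
  step 0 ⇒ step 1: CCBB ⇒ AB·AB·BA·BA
    C ↦ AB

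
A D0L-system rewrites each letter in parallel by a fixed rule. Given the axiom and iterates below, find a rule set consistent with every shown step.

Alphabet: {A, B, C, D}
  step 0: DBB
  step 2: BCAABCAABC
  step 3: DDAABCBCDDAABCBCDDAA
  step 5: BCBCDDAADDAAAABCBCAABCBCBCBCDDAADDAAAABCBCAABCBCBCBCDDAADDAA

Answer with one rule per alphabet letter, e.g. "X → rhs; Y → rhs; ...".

A->BC, B->DDA, C->A, D->A

  step 2 ⇒ step 3: BCAABCAABC ⇒ DDA·A·BC·BC·DDA·A·BC·BC·DDA·A
    A ↦ BC
    B ↦ DDA
    C ↦ A
    D ↦ A  (constrained at step 0)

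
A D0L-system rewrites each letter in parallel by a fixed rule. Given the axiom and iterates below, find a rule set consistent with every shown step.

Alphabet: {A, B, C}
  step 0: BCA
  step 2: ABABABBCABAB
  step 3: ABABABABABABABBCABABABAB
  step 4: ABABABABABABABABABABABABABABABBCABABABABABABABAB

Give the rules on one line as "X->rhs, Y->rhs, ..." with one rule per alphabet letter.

  step 3 ⇒ step 4: ABABABABABABABBCABABABAB ⇒ AB·AB·AB·AB·AB·AB·AB·AB·AB·AB·AB·AB·AB·AB·AB·BC·AB·AB·AB·AB·AB·AB·AB·AB
    A ↦ AB
    B ↦ AB
    C ↦ BC

A->AB, B->AB, C->BC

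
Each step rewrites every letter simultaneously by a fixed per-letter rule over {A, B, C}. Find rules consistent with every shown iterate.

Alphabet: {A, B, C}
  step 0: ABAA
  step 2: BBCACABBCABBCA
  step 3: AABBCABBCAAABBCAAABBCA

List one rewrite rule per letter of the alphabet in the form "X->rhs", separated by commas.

  step 2 ⇒ step 3: BBCACABBCABBCA ⇒ A·A·BB·CA·BB·CA·A·A·BB·CA·A·A·BB·CA
    A ↦ CA
    B ↦ A
    C ↦ BB

A->CA, B->A, C->BB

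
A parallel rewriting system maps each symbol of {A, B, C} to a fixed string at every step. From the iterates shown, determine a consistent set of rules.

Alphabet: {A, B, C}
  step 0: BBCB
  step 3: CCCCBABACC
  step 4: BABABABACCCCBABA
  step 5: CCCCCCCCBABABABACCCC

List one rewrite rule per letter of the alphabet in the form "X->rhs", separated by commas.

  step 4 ⇒ step 5: BABABABACCCCBABA ⇒ C·C·C·C·C·C·C·C·BA·BA·BA·BA·C·C·C·C
    A ↦ C
    B ↦ C
    C ↦ BA

A->C, B->C, C->BA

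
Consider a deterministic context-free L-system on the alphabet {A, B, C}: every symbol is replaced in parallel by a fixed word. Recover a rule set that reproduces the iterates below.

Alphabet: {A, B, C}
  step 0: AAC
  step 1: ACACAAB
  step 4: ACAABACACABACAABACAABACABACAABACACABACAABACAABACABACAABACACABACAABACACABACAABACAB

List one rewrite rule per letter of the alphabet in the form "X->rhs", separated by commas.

A->AC, B->AB, C->AAB

  step 0 ⇒ step 1: AAC ⇒ AC·AC·AAB
    A ↦ AC
    C ↦ AAB
    B ↦ AB  (constrained at step 1)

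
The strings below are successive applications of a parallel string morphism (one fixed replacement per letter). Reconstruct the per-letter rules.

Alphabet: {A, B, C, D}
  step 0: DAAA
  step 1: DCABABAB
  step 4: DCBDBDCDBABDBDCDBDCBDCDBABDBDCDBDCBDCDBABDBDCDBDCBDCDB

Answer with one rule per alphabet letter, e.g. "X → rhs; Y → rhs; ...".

A->AB, B->DB, C->B, D->DC

  step 0 ⇒ step 1: DAAA ⇒ DC·AB·AB·AB
    A ↦ AB
    D ↦ DC
    B ↦ DB  (constrained at step 1)
    C ↦ B  (constrained at step 1)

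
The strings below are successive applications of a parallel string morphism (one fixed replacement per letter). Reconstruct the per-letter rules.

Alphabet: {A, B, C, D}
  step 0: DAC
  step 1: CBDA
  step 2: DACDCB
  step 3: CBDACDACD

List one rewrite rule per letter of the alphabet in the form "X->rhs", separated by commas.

A->B, B->CD, C->DA, D->C

  step 2 ⇒ step 3: DACDCB ⇒ C·B·DA·C·DA·CD
    A ↦ B
    B ↦ CD
    C ↦ DA
    D ↦ C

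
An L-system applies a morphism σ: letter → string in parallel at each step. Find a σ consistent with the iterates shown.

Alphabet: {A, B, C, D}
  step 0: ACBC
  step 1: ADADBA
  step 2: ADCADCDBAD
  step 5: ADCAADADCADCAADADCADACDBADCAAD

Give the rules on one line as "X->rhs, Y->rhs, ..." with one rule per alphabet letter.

  step 1 ⇒ step 2: ADADBA ⇒ AD·C·AD·C·DB·AD
    A ↦ AD
    B ↦ DB
    D ↦ C
  step 0 ⇒ step 1: ACBC ⇒ AD·A·DB·A
    C ↦ A

A->AD, B->DB, C->A, D->C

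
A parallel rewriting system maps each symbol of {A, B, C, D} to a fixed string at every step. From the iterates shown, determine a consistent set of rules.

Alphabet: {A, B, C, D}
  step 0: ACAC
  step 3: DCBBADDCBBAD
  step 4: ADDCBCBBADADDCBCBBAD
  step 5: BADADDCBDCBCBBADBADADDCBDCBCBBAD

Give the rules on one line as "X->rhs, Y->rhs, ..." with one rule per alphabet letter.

  step 4 ⇒ step 5: ADDCBCBBADADDCBCBBAD ⇒ B·AD·AD·D·CB·D·CB·CB·B·AD·B·AD·AD·D·CB·D·CB·CB·B·AD
    A ↦ B
    B ↦ CB
    C ↦ D
    D ↦ AD

A->B, B->CB, C->D, D->AD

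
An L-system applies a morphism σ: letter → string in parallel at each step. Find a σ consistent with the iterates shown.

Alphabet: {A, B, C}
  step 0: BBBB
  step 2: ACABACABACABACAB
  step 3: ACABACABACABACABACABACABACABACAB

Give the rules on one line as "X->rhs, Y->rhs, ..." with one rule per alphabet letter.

  step 2 ⇒ step 3: ACABACABACABACAB ⇒ AC·AB·AC·AB·AC·AB·AC·AB·AC·AB·AC·AB·AC·AB·AC·AB
    A ↦ AC
    B ↦ AB
    C ↦ AB

A->AC, B->AB, C->AB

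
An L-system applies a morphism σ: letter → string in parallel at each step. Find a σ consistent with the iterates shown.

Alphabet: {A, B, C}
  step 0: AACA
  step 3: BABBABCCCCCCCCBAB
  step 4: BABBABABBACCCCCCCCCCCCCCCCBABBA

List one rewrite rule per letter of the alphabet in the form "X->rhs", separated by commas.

A->B, B->BA, C->CC

  step 3 ⇒ step 4: BABBABCCCCCCCCBAB ⇒ BA·B·BA·BA·B·BA·CC·CC·CC·CC·CC·CC·CC·CC·BA·B·BA
    A ↦ B
    B ↦ BA
    C ↦ CC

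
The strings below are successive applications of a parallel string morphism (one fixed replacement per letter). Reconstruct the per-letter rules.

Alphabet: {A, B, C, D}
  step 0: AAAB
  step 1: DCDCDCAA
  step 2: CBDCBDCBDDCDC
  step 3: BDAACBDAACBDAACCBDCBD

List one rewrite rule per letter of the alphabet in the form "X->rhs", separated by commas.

A->DC, B->AA, C->BD, D->C

  step 2 ⇒ step 3: CBDCBDCBDDCDC ⇒ BD·AA·C·BD·AA·C·BD·AA·C·C·BD·C·BD
    B ↦ AA
    C ↦ BD
    D ↦ C
  step 0 ⇒ step 1: AAAB ⇒ DC·DC·DC·AA
    A ↦ DC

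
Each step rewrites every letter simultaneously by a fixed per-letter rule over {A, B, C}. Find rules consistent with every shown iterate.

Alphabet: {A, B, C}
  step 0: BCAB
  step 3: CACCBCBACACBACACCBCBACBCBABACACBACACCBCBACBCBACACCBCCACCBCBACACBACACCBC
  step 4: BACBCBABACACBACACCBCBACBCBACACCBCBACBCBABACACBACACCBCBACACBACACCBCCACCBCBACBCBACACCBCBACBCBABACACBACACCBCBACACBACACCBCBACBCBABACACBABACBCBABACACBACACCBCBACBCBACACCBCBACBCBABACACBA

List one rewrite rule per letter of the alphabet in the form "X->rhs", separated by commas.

A->CBC, B->CAC, C->BA

  step 3 ⇒ step 4: CACCBCBACACBACACCBCBACBCBABACACBACACCBCBACBCBACACCBCCACCBCBACACBACACCBC ⇒ BA·CBC·BA·BA·CAC·BA·CAC·CBC·BA·CBC·BA·CAC·CBC·BA·CBC·BA·BA·CAC·BA·CAC·CBC·BA·CAC·BA·CAC·CBC·CAC·CBC·BA·CBC·BA·CAC·CBC·BA·CBC·BA·BA·CAC·BA·CAC·CBC·BA·CAC·BA·CAC·CBC·BA·CBC·BA·BA·CAC·BA·BA·CBC·BA·BA·CAC·BA·CAC·CBC·BA·CBC·BA·CAC·CBC·BA·CBC·BA·BA·CAC·BA
    A ↦ CBC
    B ↦ CAC
    C ↦ BA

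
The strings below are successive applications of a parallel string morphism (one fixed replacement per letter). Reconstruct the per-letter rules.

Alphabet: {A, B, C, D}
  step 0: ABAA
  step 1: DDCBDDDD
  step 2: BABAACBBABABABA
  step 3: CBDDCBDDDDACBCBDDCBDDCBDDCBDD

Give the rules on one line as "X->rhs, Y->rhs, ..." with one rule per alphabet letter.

A->DD, B->CB, C->A, D->BA

  step 2 ⇒ step 3: BABAACBBABABABA ⇒ CB·DD·CB·DD·DD·A·CB·CB·DD·CB·DD·CB·DD·CB·DD
    A ↦ DD
    B ↦ CB
    C ↦ A
  step 1 ⇒ step 2: DDCBDDDD ⇒ BA·BA·A·CB·BA·BA·BA·BA
    D ↦ BA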